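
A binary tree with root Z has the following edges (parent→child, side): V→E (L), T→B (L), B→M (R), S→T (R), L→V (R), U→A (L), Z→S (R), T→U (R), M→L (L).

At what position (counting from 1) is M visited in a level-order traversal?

Level-order visits nodes level by level from the root, left to right within each level.
Level 0: Z
Level 1: S
Level 2: T
Level 3: B, U
Level 4: M, A
Level 5: L
Level 6: V
Level 7: E
Full level-order sequence: Z, S, T, B, U, M, A, L, V, E.

6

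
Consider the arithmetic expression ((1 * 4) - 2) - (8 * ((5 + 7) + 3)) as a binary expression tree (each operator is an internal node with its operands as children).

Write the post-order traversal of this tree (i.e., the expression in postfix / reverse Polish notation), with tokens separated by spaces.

1 4 * 2 - 8 5 7 + 3 + * -

Post-order on an expression tree gives postfix notation: for each operator, emit left operand, right operand, then the operator.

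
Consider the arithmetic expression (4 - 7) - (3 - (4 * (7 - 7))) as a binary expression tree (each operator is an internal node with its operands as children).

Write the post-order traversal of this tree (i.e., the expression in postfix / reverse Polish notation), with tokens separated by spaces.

Post-order on an expression tree gives postfix notation: for each operator, emit left operand, right operand, then the operator.

4 7 - 3 4 7 7 - * - -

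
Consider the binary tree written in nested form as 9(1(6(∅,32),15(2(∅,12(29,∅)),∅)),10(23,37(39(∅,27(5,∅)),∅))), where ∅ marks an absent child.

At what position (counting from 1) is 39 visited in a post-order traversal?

Post-order visits the left subtree, then the right subtree, then the node.
At 9: go left to 1.
  At 1: go left to 6.
    At 6: no left child.
    At 6: go right to 32.
      32 is a leaf — visit 32.
    Visit 6.
  At 1: go right to 15.
    At 15: go left to 2.
      At 2: no left child.
      At 2: go right to 12.
        At 12: go left to 29.
          29 is a leaf — visit 29.
        At 12: no right child.
        Visit 12.
      Visit 2.
    At 15: no right child.
    Visit 15.
  Visit 1.
At 9: go right to 10.
  At 10: go left to 23.
    23 is a leaf — visit 23.
  At 10: go right to 37.
    At 37: go left to 39.
      At 39: no left child.
      At 39: go right to 27.
        At 27: go left to 5.
          5 is a leaf — visit 5.
        At 27: no right child.
        Visit 27.
      Visit 39.
    At 37: no right child.
    Visit 37.
  Visit 10.
Visit 9.
Full post-order sequence: 32, 6, 29, 12, 2, 15, 1, 23, 5, 27, 39, 37, 10, 9.

11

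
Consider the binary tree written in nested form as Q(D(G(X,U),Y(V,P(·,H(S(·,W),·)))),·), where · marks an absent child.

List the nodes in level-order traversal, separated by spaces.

Level-order visits nodes level by level from the root, left to right within each level.
Level 0: Q
Level 1: D
Level 2: G, Y
Level 3: X, U, V, P
Level 4: H
Level 5: S
Level 6: W

Q D G Y X U V P H S W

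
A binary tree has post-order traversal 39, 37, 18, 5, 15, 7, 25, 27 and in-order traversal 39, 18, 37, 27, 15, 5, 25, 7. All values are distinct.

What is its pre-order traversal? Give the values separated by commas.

27, 18, 39, 37, 25, 15, 5, 7

The last element of post-order is the root; it splits in-order into left and right subtrees.
Root 27: left subtree has 3 nodes {39, 18, 37}, right has 4 {15, 5, 25, 7}.
  Root 18: left subtree has 1 node {39}, right has 1 {37}.
  Root 25: left subtree has 2 nodes {15, 5}, right has 1 {7}.
    Root 15: left subtree has 0 nodes { }, right has 1 {5}.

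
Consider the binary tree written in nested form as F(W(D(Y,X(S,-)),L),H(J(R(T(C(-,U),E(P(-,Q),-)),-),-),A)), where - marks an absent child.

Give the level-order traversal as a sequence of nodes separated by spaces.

F W H D L J A Y X R S T C E U P Q

Level-order visits nodes level by level from the root, left to right within each level.
Level 0: F
Level 1: W, H
Level 2: D, L, J, A
Level 3: Y, X, R
Level 4: S, T
Level 5: C, E
Level 6: U, P
Level 7: Q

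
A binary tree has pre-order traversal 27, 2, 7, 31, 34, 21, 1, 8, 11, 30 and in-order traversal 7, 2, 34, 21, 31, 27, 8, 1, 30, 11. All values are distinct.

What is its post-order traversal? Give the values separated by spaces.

7 21 34 31 2 8 30 11 1 27

The first element of pre-order is the root; it splits in-order into left and right subtrees.
Root 27: left subtree has 5 nodes {7, 2, 34, 21, 31}, right has 4 {8, 1, 30, 11}.
  Root 2: left subtree has 1 node {7}, right has 3 {34, 21, 31}.
    Root 31: left subtree has 2 nodes {34, 21}, right has 0 { }.
      Root 34: left subtree has 0 nodes { }, right has 1 {21}.
  Root 1: left subtree has 1 node {8}, right has 2 {30, 11}.
    Root 11: left subtree has 1 node {30}, right has 0 { }.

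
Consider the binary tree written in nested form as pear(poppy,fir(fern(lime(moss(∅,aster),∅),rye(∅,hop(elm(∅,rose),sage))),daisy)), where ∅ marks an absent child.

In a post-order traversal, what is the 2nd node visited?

Post-order visits the left subtree, then the right subtree, then the node.
At pear: go left to poppy.
  poppy is a leaf — visit poppy.
At pear: go right to fir.
  At fir: go left to fern.
    At fern: go left to lime.
      At lime: go left to moss.
        At moss: no left child.
        At moss: go right to aster.
          aster is a leaf — visit aster.
        Visit moss.
      At lime: no right child.
      Visit lime.
    At fern: go right to rye.
      At rye: no left child.
      At rye: go right to hop.
        At hop: go left to elm.
          At elm: no left child.
          At elm: go right to rose.
            rose is a leaf — visit rose.
          Visit elm.
        At hop: go right to sage.
          sage is a leaf — visit sage.
        Visit hop.
      Visit rye.
    Visit fern.
  At fir: go right to daisy.
    daisy is a leaf — visit daisy.
  Visit fir.
Visit pear.
Full post-order sequence: poppy, aster, moss, lime, rose, elm, sage, hop, rye, fern, daisy, fir, pear.

aster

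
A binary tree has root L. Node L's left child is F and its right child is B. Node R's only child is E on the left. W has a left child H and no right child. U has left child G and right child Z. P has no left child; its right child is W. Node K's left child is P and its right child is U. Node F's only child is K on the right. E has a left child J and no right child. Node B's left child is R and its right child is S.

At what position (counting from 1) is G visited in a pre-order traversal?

8

Pre-order visits the node, then its left subtree, then its right subtree.
Visit L.
At L: go left to F.
  Visit F.
  At F: no left child.
  At F: go right to K.
    Visit K.
    At K: go left to P.
      Visit P.
      At P: no left child.
      At P: go right to W.
        Visit W.
        At W: go left to H.
          H is a leaf — visit H.
        At W: no right child.
    At K: go right to U.
      Visit U.
      At U: go left to G.
        G is a leaf — visit G.
      At U: go right to Z.
        Z is a leaf — visit Z.
At L: go right to B.
  Visit B.
  At B: go left to R.
    Visit R.
    At R: go left to E.
      Visit E.
      At E: go left to J.
        J is a leaf — visit J.
      At E: no right child.
    At R: no right child.
  At B: go right to S.
    S is a leaf — visit S.
Full pre-order sequence: L, F, K, P, W, H, U, G, Z, B, R, E, J, S.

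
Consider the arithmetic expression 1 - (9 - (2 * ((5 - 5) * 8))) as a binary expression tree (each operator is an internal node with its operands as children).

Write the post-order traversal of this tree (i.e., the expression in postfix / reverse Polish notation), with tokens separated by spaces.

1 9 2 5 5 - 8 * * - -

Post-order on an expression tree gives postfix notation: for each operator, emit left operand, right operand, then the operator.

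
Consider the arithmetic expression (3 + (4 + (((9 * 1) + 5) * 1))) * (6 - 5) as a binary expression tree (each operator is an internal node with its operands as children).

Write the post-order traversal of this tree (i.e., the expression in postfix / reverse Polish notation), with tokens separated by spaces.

3 4 9 1 * 5 + 1 * + + 6 5 - *

Post-order on an expression tree gives postfix notation: for each operator, emit left operand, right operand, then the operator.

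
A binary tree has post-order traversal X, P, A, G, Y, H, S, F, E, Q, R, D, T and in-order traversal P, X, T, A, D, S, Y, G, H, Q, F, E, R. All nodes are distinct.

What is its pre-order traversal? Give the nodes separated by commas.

The last element of post-order is the root; it splits in-order into left and right subtrees.
Root T: left subtree has 2 nodes {P, X}, right has 10 {A, D, S, Y, G, H, Q, F, E, R}.
  Root P: left subtree has 0 nodes { }, right has 1 {X}.
  Root D: left subtree has 1 node {A}, right has 8 {S, Y, G, H, Q, F, E, R}.
    Root R: left subtree has 7 nodes {S, Y, G, H, Q, F, E}, right has 0 { }.
      Root Q: left subtree has 4 nodes {S, Y, G, H}, right has 2 {F, E}.
        Root S: left subtree has 0 nodes { }, right has 3 {Y, G, H}.
          Root H: left subtree has 2 nodes {Y, G}, right has 0 { }.
            Root Y: left subtree has 0 nodes { }, right has 1 {G}.
        Root E: left subtree has 1 node {F}, right has 0 { }.

T, P, X, D, A, R, Q, S, H, Y, G, E, F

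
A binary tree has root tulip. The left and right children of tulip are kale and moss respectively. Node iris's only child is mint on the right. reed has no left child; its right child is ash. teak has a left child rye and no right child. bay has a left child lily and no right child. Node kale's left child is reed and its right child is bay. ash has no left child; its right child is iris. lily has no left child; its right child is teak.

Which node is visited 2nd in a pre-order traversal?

Pre-order visits the node, then its left subtree, then its right subtree.
Visit tulip.
At tulip: go left to kale.
  Visit kale.
  At kale: go left to reed.
    Visit reed.
    At reed: no left child.
    At reed: go right to ash.
      Visit ash.
      At ash: no left child.
      At ash: go right to iris.
        Visit iris.
        At iris: no left child.
        At iris: go right to mint.
          mint is a leaf — visit mint.
  At kale: go right to bay.
    Visit bay.
    At bay: go left to lily.
      Visit lily.
      At lily: no left child.
      At lily: go right to teak.
        Visit teak.
        At teak: go left to rye.
          rye is a leaf — visit rye.
        At teak: no right child.
    At bay: no right child.
At tulip: go right to moss.
  moss is a leaf — visit moss.
Full pre-order sequence: tulip, kale, reed, ash, iris, mint, bay, lily, teak, rye, moss.

kale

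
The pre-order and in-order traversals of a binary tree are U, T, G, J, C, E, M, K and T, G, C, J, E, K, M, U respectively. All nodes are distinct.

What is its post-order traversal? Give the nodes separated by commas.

The first element of pre-order is the root; it splits in-order into left and right subtrees.
Root U: left subtree has 7 nodes {T, G, C, J, E, K, M}, right has 0 { }.
  Root T: left subtree has 0 nodes { }, right has 6 {G, C, J, E, K, M}.
    Root G: left subtree has 0 nodes { }, right has 5 {C, J, E, K, M}.
      Root J: left subtree has 1 node {C}, right has 3 {E, K, M}.
        Root E: left subtree has 0 nodes { }, right has 2 {K, M}.
          Root M: left subtree has 1 node {K}, right has 0 { }.

C, K, M, E, J, G, T, U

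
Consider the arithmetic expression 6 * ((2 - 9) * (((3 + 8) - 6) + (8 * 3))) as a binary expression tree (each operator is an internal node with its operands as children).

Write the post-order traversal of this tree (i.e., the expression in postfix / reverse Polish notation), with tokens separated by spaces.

Post-order on an expression tree gives postfix notation: for each operator, emit left operand, right operand, then the operator.

6 2 9 - 3 8 + 6 - 8 3 * + * *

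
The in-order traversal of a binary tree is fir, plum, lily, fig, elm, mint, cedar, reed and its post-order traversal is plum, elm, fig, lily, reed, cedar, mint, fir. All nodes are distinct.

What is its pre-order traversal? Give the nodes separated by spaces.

fir mint lily plum fig elm cedar reed

The last element of post-order is the root; it splits in-order into left and right subtrees.
Root fir: left subtree has 0 nodes { }, right has 7 {plum, lily, fig, elm, mint, cedar, reed}.
  Root mint: left subtree has 4 nodes {plum, lily, fig, elm}, right has 2 {cedar, reed}.
    Root lily: left subtree has 1 node {plum}, right has 2 {fig, elm}.
      Root fig: left subtree has 0 nodes { }, right has 1 {elm}.
    Root cedar: left subtree has 0 nodes { }, right has 1 {reed}.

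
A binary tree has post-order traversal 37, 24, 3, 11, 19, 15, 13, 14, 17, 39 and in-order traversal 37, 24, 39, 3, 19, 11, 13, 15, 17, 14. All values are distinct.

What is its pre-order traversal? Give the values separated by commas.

The last element of post-order is the root; it splits in-order into left and right subtrees.
Root 39: left subtree has 2 nodes {37, 24}, right has 7 {3, 19, 11, 13, 15, 17, 14}.
  Root 24: left subtree has 1 node {37}, right has 0 { }.
  Root 17: left subtree has 5 nodes {3, 19, 11, 13, 15}, right has 1 {14}.
    Root 13: left subtree has 3 nodes {3, 19, 11}, right has 1 {15}.
      Root 19: left subtree has 1 node {3}, right has 1 {11}.

39, 24, 37, 17, 13, 19, 3, 11, 15, 14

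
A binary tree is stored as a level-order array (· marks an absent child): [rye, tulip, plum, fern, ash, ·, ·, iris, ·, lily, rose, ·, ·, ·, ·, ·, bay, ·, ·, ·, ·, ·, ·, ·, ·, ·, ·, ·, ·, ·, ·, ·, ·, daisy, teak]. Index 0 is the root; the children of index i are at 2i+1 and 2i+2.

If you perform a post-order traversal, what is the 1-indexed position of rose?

7

Post-order visits the left subtree, then the right subtree, then the node.
At rye: go left to tulip.
  At tulip: go left to fern.
    At fern: go left to iris.
      At iris: no left child.
      At iris: go right to bay.
        At bay: go left to daisy.
          daisy is a leaf — visit daisy.
        At bay: go right to teak.
          teak is a leaf — visit teak.
        Visit bay.
      Visit iris.
    At fern: no right child.
    Visit fern.
  At tulip: go right to ash.
    At ash: go left to lily.
      lily is a leaf — visit lily.
    At ash: go right to rose.
      rose is a leaf — visit rose.
    Visit ash.
  Visit tulip.
At rye: go right to plum.
  plum is a leaf — visit plum.
Visit rye.
Full post-order sequence: daisy, teak, bay, iris, fern, lily, rose, ash, tulip, plum, rye.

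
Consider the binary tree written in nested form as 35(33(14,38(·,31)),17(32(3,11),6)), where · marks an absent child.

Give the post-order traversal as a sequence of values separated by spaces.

Post-order visits the left subtree, then the right subtree, then the node.
At 35: go left to 33.
  At 33: go left to 14.
    14 is a leaf — visit 14.
  At 33: go right to 38.
    At 38: no left child.
    At 38: go right to 31.
      31 is a leaf — visit 31.
    Visit 38.
  Visit 33.
At 35: go right to 17.
  At 17: go left to 32.
    At 32: go left to 3.
      3 is a leaf — visit 3.
    At 32: go right to 11.
      11 is a leaf — visit 11.
    Visit 32.
  At 17: go right to 6.
    6 is a leaf — visit 6.
  Visit 17.
Visit 35.

14 31 38 33 3 11 32 6 17 35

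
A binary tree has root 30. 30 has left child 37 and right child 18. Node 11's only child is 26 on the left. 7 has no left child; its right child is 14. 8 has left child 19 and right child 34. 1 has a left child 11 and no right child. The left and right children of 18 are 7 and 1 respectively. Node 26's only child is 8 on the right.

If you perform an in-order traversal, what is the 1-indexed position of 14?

4

In-order visits the left subtree, then the node, then the right subtree.
At 30: go left to 37.
  37 is a leaf — visit 37.
Visit 30.
At 30: go right to 18.
  At 18: go left to 7.
    At 7: no left child.
    Visit 7.
    At 7: go right to 14.
      14 is a leaf — visit 14.
  Visit 18.
  At 18: go right to 1.
    At 1: go left to 11.
      At 11: go left to 26.
        At 26: no left child.
        Visit 26.
        At 26: go right to 8.
          At 8: go left to 19.
            19 is a leaf — visit 19.
          Visit 8.
          At 8: go right to 34.
            34 is a leaf — visit 34.
      Visit 11.
      At 11: no right child.
    Visit 1.
    At 1: no right child.
Full in-order sequence: 37, 30, 7, 14, 18, 26, 19, 8, 34, 11, 1.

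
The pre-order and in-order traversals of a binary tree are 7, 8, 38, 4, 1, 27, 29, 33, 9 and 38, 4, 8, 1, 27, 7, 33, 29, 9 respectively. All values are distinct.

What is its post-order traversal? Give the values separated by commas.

4, 38, 27, 1, 8, 33, 9, 29, 7

The first element of pre-order is the root; it splits in-order into left and right subtrees.
Root 7: left subtree has 5 nodes {38, 4, 8, 1, 27}, right has 3 {33, 29, 9}.
  Root 8: left subtree has 2 nodes {38, 4}, right has 2 {1, 27}.
    Root 38: left subtree has 0 nodes { }, right has 1 {4}.
    Root 1: left subtree has 0 nodes { }, right has 1 {27}.
  Root 29: left subtree has 1 node {33}, right has 1 {9}.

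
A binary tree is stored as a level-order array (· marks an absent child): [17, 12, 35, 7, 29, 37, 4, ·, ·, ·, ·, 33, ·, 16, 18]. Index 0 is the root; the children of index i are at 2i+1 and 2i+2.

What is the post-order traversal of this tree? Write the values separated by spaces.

7 29 12 33 37 16 18 4 35 17

Post-order visits the left subtree, then the right subtree, then the node.
At 17: go left to 12.
  At 12: go left to 7.
    7 is a leaf — visit 7.
  At 12: go right to 29.
    29 is a leaf — visit 29.
  Visit 12.
At 17: go right to 35.
  At 35: go left to 37.
    At 37: go left to 33.
      33 is a leaf — visit 33.
    At 37: no right child.
    Visit 37.
  At 35: go right to 4.
    At 4: go left to 16.
      16 is a leaf — visit 16.
    At 4: go right to 18.
      18 is a leaf — visit 18.
    Visit 4.
  Visit 35.
Visit 17.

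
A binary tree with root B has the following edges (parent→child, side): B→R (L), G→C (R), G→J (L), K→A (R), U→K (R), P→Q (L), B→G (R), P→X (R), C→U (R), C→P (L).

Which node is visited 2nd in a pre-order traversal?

Pre-order visits the node, then its left subtree, then its right subtree.
Visit B.
At B: go left to R.
  R is a leaf — visit R.
At B: go right to G.
  Visit G.
  At G: go left to J.
    J is a leaf — visit J.
  At G: go right to C.
    Visit C.
    At C: go left to P.
      Visit P.
      At P: go left to Q.
        Q is a leaf — visit Q.
      At P: go right to X.
        X is a leaf — visit X.
    At C: go right to U.
      Visit U.
      At U: no left child.
      At U: go right to K.
        Visit K.
        At K: no left child.
        At K: go right to A.
          A is a leaf — visit A.
Full pre-order sequence: B, R, G, J, C, P, Q, X, U, K, A.

R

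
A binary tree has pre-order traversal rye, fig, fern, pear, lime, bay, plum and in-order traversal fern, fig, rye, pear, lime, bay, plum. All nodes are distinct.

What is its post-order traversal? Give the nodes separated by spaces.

fern fig plum bay lime pear rye

The first element of pre-order is the root; it splits in-order into left and right subtrees.
Root rye: left subtree has 2 nodes {fern, fig}, right has 4 {pear, lime, bay, plum}.
  Root fig: left subtree has 1 node {fern}, right has 0 { }.
  Root pear: left subtree has 0 nodes { }, right has 3 {lime, bay, plum}.
    Root lime: left subtree has 0 nodes { }, right has 2 {bay, plum}.
      Root bay: left subtree has 0 nodes { }, right has 1 {plum}.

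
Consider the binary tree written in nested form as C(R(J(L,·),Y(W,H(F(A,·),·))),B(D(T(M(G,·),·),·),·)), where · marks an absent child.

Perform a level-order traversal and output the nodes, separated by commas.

Level-order visits nodes level by level from the root, left to right within each level.
Level 0: C
Level 1: R, B
Level 2: J, Y, D
Level 3: L, W, H, T
Level 4: F, M
Level 5: A, G

C, R, B, J, Y, D, L, W, H, T, F, M, A, G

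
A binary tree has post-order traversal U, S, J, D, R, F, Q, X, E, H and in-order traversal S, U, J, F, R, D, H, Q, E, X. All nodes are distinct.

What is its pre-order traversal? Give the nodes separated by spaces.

The last element of post-order is the root; it splits in-order into left and right subtrees.
Root H: left subtree has 6 nodes {S, U, J, F, R, D}, right has 3 {Q, E, X}.
  Root F: left subtree has 3 nodes {S, U, J}, right has 2 {R, D}.
    Root J: left subtree has 2 nodes {S, U}, right has 0 { }.
      Root S: left subtree has 0 nodes { }, right has 1 {U}.
    Root R: left subtree has 0 nodes { }, right has 1 {D}.
  Root E: left subtree has 1 node {Q}, right has 1 {X}.

H F J S U R D E Q X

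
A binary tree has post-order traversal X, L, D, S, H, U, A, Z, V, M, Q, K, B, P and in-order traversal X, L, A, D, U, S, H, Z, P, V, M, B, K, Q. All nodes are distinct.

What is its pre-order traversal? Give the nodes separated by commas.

P, Z, A, L, X, U, D, H, S, B, M, V, K, Q

The last element of post-order is the root; it splits in-order into left and right subtrees.
Root P: left subtree has 8 nodes {X, L, A, D, U, S, H, Z}, right has 5 {V, M, B, K, Q}.
  Root Z: left subtree has 7 nodes {X, L, A, D, U, S, H}, right has 0 { }.
    Root A: left subtree has 2 nodes {X, L}, right has 4 {D, U, S, H}.
      Root L: left subtree has 1 node {X}, right has 0 { }.
      Root U: left subtree has 1 node {D}, right has 2 {S, H}.
        Root H: left subtree has 1 node {S}, right has 0 { }.
  Root B: left subtree has 2 nodes {V, M}, right has 2 {K, Q}.
    Root M: left subtree has 1 node {V}, right has 0 { }.
    Root K: left subtree has 0 nodes { }, right has 1 {Q}.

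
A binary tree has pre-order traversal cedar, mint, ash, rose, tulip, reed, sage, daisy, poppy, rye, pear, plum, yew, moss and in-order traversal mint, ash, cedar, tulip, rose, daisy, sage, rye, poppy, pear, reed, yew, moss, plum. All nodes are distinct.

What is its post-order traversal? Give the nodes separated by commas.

ash, mint, tulip, daisy, rye, pear, poppy, sage, moss, yew, plum, reed, rose, cedar

The first element of pre-order is the root; it splits in-order into left and right subtrees.
Root cedar: left subtree has 2 nodes {mint, ash}, right has 11 {tulip, rose, daisy, sage, rye, poppy, pear, reed, yew, moss, plum}.
  Root mint: left subtree has 0 nodes { }, right has 1 {ash}.
  Root rose: left subtree has 1 node {tulip}, right has 9 {daisy, sage, rye, poppy, pear, reed, yew, moss, plum}.
    Root reed: left subtree has 5 nodes {daisy, sage, rye, poppy, pear}, right has 3 {yew, moss, plum}.
      Root sage: left subtree has 1 node {daisy}, right has 3 {rye, poppy, pear}.
        Root poppy: left subtree has 1 node {rye}, right has 1 {pear}.
      Root plum: left subtree has 2 nodes {yew, moss}, right has 0 { }.
        Root yew: left subtree has 0 nodes { }, right has 1 {moss}.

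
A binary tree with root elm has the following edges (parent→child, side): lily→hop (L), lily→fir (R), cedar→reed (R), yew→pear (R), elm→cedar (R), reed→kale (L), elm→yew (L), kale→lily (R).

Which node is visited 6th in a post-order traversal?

Post-order visits the left subtree, then the right subtree, then the node.
At elm: go left to yew.
  At yew: no left child.
  At yew: go right to pear.
    pear is a leaf — visit pear.
  Visit yew.
At elm: go right to cedar.
  At cedar: no left child.
  At cedar: go right to reed.
    At reed: go left to kale.
      At kale: no left child.
      At kale: go right to lily.
        At lily: go left to hop.
          hop is a leaf — visit hop.
        At lily: go right to fir.
          fir is a leaf — visit fir.
        Visit lily.
      Visit kale.
    At reed: no right child.
    Visit reed.
  Visit cedar.
Visit elm.
Full post-order sequence: pear, yew, hop, fir, lily, kale, reed, cedar, elm.

kale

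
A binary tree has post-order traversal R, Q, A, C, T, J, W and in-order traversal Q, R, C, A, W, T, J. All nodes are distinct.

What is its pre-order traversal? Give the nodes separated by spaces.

The last element of post-order is the root; it splits in-order into left and right subtrees.
Root W: left subtree has 4 nodes {Q, R, C, A}, right has 2 {T, J}.
  Root C: left subtree has 2 nodes {Q, R}, right has 1 {A}.
    Root Q: left subtree has 0 nodes { }, right has 1 {R}.
  Root J: left subtree has 1 node {T}, right has 0 { }.

W C Q R A J T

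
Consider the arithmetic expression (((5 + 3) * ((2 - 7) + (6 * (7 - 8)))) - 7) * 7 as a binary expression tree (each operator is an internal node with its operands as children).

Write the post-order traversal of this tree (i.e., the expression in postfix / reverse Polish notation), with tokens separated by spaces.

Post-order on an expression tree gives postfix notation: for each operator, emit left operand, right operand, then the operator.

5 3 + 2 7 - 6 7 8 - * + * 7 - 7 *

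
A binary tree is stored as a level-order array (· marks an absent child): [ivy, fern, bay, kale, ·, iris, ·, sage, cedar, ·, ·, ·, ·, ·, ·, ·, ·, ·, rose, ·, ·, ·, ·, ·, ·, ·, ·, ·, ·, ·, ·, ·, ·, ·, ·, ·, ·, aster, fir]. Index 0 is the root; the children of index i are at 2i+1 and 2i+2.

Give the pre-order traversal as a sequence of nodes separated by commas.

ivy, fern, kale, sage, cedar, rose, aster, fir, bay, iris

Pre-order visits the node, then its left subtree, then its right subtree.
Visit ivy.
At ivy: go left to fern.
  Visit fern.
  At fern: go left to kale.
    Visit kale.
    At kale: go left to sage.
      sage is a leaf — visit sage.
    At kale: go right to cedar.
      Visit cedar.
      At cedar: no left child.
      At cedar: go right to rose.
        Visit rose.
        At rose: go left to aster.
          aster is a leaf — visit aster.
        At rose: go right to fir.
          fir is a leaf — visit fir.
  At fern: no right child.
At ivy: go right to bay.
  Visit bay.
  At bay: go left to iris.
    iris is a leaf — visit iris.
  At bay: no right child.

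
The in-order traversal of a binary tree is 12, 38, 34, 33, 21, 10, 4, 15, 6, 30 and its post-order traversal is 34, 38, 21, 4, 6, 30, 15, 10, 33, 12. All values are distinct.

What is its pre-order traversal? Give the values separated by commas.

The last element of post-order is the root; it splits in-order into left and right subtrees.
Root 12: left subtree has 0 nodes { }, right has 9 {38, 34, 33, 21, 10, 4, 15, 6, 30}.
  Root 33: left subtree has 2 nodes {38, 34}, right has 6 {21, 10, 4, 15, 6, 30}.
    Root 38: left subtree has 0 nodes { }, right has 1 {34}.
    Root 10: left subtree has 1 node {21}, right has 4 {4, 15, 6, 30}.
      Root 15: left subtree has 1 node {4}, right has 2 {6, 30}.
        Root 30: left subtree has 1 node {6}, right has 0 { }.

12, 33, 38, 34, 10, 21, 15, 4, 30, 6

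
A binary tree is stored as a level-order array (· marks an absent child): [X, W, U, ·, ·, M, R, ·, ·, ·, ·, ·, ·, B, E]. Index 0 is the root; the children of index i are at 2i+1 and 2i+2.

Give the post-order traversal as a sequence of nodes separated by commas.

Post-order visits the left subtree, then the right subtree, then the node.
At X: go left to W.
  W is a leaf — visit W.
At X: go right to U.
  At U: go left to M.
    M is a leaf — visit M.
  At U: go right to R.
    At R: go left to B.
      B is a leaf — visit B.
    At R: go right to E.
      E is a leaf — visit E.
    Visit R.
  Visit U.
Visit X.

W, M, B, E, R, U, X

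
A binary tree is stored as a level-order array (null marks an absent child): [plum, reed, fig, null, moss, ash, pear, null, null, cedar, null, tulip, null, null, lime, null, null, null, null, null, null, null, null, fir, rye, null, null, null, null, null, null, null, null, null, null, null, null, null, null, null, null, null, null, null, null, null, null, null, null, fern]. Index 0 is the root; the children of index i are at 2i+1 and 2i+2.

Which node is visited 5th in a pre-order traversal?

fig

Pre-order visits the node, then its left subtree, then its right subtree.
Visit plum.
At plum: go left to reed.
  Visit reed.
  At reed: no left child.
  At reed: go right to moss.
    Visit moss.
    At moss: go left to cedar.
      cedar is a leaf — visit cedar.
    At moss: no right child.
At plum: go right to fig.
  Visit fig.
  At fig: go left to ash.
    Visit ash.
    At ash: go left to tulip.
      Visit tulip.
      At tulip: go left to fir.
        fir is a leaf — visit fir.
      At tulip: go right to rye.
        Visit rye.
        At rye: go left to fern.
          fern is a leaf — visit fern.
        At rye: no right child.
    At ash: no right child.
  At fig: go right to pear.
    Visit pear.
    At pear: no left child.
    At pear: go right to lime.
      lime is a leaf — visit lime.
Full pre-order sequence: plum, reed, moss, cedar, fig, ash, tulip, fir, rye, fern, pear, lime.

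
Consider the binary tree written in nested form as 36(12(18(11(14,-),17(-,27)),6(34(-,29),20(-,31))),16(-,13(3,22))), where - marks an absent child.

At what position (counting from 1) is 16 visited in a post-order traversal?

Post-order visits the left subtree, then the right subtree, then the node.
At 36: go left to 12.
  At 12: go left to 18.
    At 18: go left to 11.
      At 11: go left to 14.
        14 is a leaf — visit 14.
      At 11: no right child.
      Visit 11.
    At 18: go right to 17.
      At 17: no left child.
      At 17: go right to 27.
        27 is a leaf — visit 27.
      Visit 17.
    Visit 18.
  At 12: go right to 6.
    At 6: go left to 34.
      At 34: no left child.
      At 34: go right to 29.
        29 is a leaf — visit 29.
      Visit 34.
    At 6: go right to 20.
      At 20: no left child.
      At 20: go right to 31.
        31 is a leaf — visit 31.
      Visit 20.
    Visit 6.
  Visit 12.
At 36: go right to 16.
  At 16: no left child.
  At 16: go right to 13.
    At 13: go left to 3.
      3 is a leaf — visit 3.
    At 13: go right to 22.
      22 is a leaf — visit 22.
    Visit 13.
  Visit 16.
Visit 36.
Full post-order sequence: 14, 11, 27, 17, 18, 29, 34, 31, 20, 6, 12, 3, 22, 13, 16, 36.

15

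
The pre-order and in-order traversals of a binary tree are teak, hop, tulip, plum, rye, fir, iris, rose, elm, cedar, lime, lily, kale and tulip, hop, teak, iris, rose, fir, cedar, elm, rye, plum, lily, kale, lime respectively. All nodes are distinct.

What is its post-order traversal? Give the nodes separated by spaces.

tulip hop rose iris cedar elm fir rye kale lily lime plum teak

The first element of pre-order is the root; it splits in-order into left and right subtrees.
Root teak: left subtree has 2 nodes {tulip, hop}, right has 10 {iris, rose, fir, cedar, elm, rye, plum, lily, kale, lime}.
  Root hop: left subtree has 1 node {tulip}, right has 0 { }.
  Root plum: left subtree has 6 nodes {iris, rose, fir, cedar, elm, rye}, right has 3 {lily, kale, lime}.
    Root rye: left subtree has 5 nodes {iris, rose, fir, cedar, elm}, right has 0 { }.
      Root fir: left subtree has 2 nodes {iris, rose}, right has 2 {cedar, elm}.
        Root iris: left subtree has 0 nodes { }, right has 1 {rose}.
        Root elm: left subtree has 1 node {cedar}, right has 0 { }.
    Root lime: left subtree has 2 nodes {lily, kale}, right has 0 { }.
      Root lily: left subtree has 0 nodes { }, right has 1 {kale}.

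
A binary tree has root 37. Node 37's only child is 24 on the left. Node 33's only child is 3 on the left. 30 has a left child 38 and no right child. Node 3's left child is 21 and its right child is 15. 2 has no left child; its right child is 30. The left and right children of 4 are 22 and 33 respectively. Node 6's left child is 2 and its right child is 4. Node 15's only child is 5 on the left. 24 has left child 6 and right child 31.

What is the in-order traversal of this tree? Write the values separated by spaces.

In-order visits the left subtree, then the node, then the right subtree.
At 37: go left to 24.
  At 24: go left to 6.
    At 6: go left to 2.
      At 2: no left child.
      Visit 2.
      At 2: go right to 30.
        At 30: go left to 38.
          38 is a leaf — visit 38.
        Visit 30.
        At 30: no right child.
    Visit 6.
    At 6: go right to 4.
      At 4: go left to 22.
        22 is a leaf — visit 22.
      Visit 4.
      At 4: go right to 33.
        At 33: go left to 3.
          At 3: go left to 21.
            21 is a leaf — visit 21.
          Visit 3.
          At 3: go right to 15.
            At 15: go left to 5.
              5 is a leaf — visit 5.
            Visit 15.
            At 15: no right child.
        Visit 33.
        At 33: no right child.
  Visit 24.
  At 24: go right to 31.
    31 is a leaf — visit 31.
Visit 37.
At 37: no right child.

2 38 30 6 22 4 21 3 5 15 33 24 31 37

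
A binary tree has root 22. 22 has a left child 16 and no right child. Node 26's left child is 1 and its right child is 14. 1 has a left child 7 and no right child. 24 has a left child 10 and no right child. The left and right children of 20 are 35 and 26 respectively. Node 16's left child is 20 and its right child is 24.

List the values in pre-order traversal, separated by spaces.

Pre-order visits the node, then its left subtree, then its right subtree.
Visit 22.
At 22: go left to 16.
  Visit 16.
  At 16: go left to 20.
    Visit 20.
    At 20: go left to 35.
      35 is a leaf — visit 35.
    At 20: go right to 26.
      Visit 26.
      At 26: go left to 1.
        Visit 1.
        At 1: go left to 7.
          7 is a leaf — visit 7.
        At 1: no right child.
      At 26: go right to 14.
        14 is a leaf — visit 14.
  At 16: go right to 24.
    Visit 24.
    At 24: go left to 10.
      10 is a leaf — visit 10.
    At 24: no right child.
At 22: no right child.

22 16 20 35 26 1 7 14 24 10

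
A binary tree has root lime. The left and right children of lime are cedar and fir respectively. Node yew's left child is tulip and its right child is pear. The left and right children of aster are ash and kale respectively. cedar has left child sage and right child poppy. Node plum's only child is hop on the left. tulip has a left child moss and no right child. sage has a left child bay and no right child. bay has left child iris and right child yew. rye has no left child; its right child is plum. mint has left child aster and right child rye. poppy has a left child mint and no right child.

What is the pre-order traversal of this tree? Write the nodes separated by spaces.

lime cedar sage bay iris yew tulip moss pear poppy mint aster ash kale rye plum hop fir

Pre-order visits the node, then its left subtree, then its right subtree.
Visit lime.
At lime: go left to cedar.
  Visit cedar.
  At cedar: go left to sage.
    Visit sage.
    At sage: go left to bay.
      Visit bay.
      At bay: go left to iris.
        iris is a leaf — visit iris.
      At bay: go right to yew.
        Visit yew.
        At yew: go left to tulip.
          Visit tulip.
          At tulip: go left to moss.
            moss is a leaf — visit moss.
          At tulip: no right child.
        At yew: go right to pear.
          pear is a leaf — visit pear.
    At sage: no right child.
  At cedar: go right to poppy.
    Visit poppy.
    At poppy: go left to mint.
      Visit mint.
      At mint: go left to aster.
        Visit aster.
        At aster: go left to ash.
          ash is a leaf — visit ash.
        At aster: go right to kale.
          kale is a leaf — visit kale.
      At mint: go right to rye.
        Visit rye.
        At rye: no left child.
        At rye: go right to plum.
          Visit plum.
          At plum: go left to hop.
            hop is a leaf — visit hop.
          At plum: no right child.
    At poppy: no right child.
At lime: go right to fir.
  fir is a leaf — visit fir.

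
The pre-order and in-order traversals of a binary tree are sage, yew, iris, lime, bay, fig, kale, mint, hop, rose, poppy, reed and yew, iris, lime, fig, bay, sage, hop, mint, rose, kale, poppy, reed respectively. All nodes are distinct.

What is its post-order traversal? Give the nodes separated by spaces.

fig bay lime iris yew hop rose mint reed poppy kale sage

The first element of pre-order is the root; it splits in-order into left and right subtrees.
Root sage: left subtree has 5 nodes {yew, iris, lime, fig, bay}, right has 6 {hop, mint, rose, kale, poppy, reed}.
  Root yew: left subtree has 0 nodes { }, right has 4 {iris, lime, fig, bay}.
    Root iris: left subtree has 0 nodes { }, right has 3 {lime, fig, bay}.
      Root lime: left subtree has 0 nodes { }, right has 2 {fig, bay}.
        Root bay: left subtree has 1 node {fig}, right has 0 { }.
  Root kale: left subtree has 3 nodes {hop, mint, rose}, right has 2 {poppy, reed}.
    Root mint: left subtree has 1 node {hop}, right has 1 {rose}.
    Root poppy: left subtree has 0 nodes { }, right has 1 {reed}.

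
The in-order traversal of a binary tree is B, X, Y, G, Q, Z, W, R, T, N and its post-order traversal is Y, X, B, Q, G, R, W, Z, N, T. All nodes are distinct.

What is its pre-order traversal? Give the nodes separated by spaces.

T Z G B X Y Q W R N

The last element of post-order is the root; it splits in-order into left and right subtrees.
Root T: left subtree has 8 nodes {B, X, Y, G, Q, Z, W, R}, right has 1 {N}.
  Root Z: left subtree has 5 nodes {B, X, Y, G, Q}, right has 2 {W, R}.
    Root G: left subtree has 3 nodes {B, X, Y}, right has 1 {Q}.
      Root B: left subtree has 0 nodes { }, right has 2 {X, Y}.
        Root X: left subtree has 0 nodes { }, right has 1 {Y}.
    Root W: left subtree has 0 nodes { }, right has 1 {R}.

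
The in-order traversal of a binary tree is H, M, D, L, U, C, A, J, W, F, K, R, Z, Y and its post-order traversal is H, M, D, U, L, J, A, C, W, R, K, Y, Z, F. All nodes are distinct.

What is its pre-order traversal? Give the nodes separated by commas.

F, W, C, L, D, M, H, U, A, J, Z, K, R, Y

The last element of post-order is the root; it splits in-order into left and right subtrees.
Root F: left subtree has 9 nodes {H, M, D, L, U, C, A, J, W}, right has 4 {K, R, Z, Y}.
  Root W: left subtree has 8 nodes {H, M, D, L, U, C, A, J}, right has 0 { }.
    Root C: left subtree has 5 nodes {H, M, D, L, U}, right has 2 {A, J}.
      Root L: left subtree has 3 nodes {H, M, D}, right has 1 {U}.
        Root D: left subtree has 2 nodes {H, M}, right has 0 { }.
          Root M: left subtree has 1 node {H}, right has 0 { }.
      Root A: left subtree has 0 nodes { }, right has 1 {J}.
  Root Z: left subtree has 2 nodes {K, R}, right has 1 {Y}.
    Root K: left subtree has 0 nodes { }, right has 1 {R}.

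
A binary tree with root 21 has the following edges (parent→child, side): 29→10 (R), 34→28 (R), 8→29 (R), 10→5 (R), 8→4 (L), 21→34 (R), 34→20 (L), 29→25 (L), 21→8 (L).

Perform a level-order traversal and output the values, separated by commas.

Level-order visits nodes level by level from the root, left to right within each level.
Level 0: 21
Level 1: 8, 34
Level 2: 4, 29, 20, 28
Level 3: 25, 10
Level 4: 5

21, 8, 34, 4, 29, 20, 28, 25, 10, 5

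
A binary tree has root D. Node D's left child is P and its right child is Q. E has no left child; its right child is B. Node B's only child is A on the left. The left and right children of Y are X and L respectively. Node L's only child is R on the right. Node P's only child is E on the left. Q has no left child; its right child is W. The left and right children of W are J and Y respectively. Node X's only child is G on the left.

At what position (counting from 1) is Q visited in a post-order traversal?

12

Post-order visits the left subtree, then the right subtree, then the node.
At D: go left to P.
  At P: go left to E.
    At E: no left child.
    At E: go right to B.
      At B: go left to A.
        A is a leaf — visit A.
      At B: no right child.
      Visit B.
    Visit E.
  At P: no right child.
  Visit P.
At D: go right to Q.
  At Q: no left child.
  At Q: go right to W.
    At W: go left to J.
      J is a leaf — visit J.
    At W: go right to Y.
      At Y: go left to X.
        At X: go left to G.
          G is a leaf — visit G.
        At X: no right child.
        Visit X.
      At Y: go right to L.
        At L: no left child.
        At L: go right to R.
          R is a leaf — visit R.
        Visit L.
      Visit Y.
    Visit W.
  Visit Q.
Visit D.
Full post-order sequence: A, B, E, P, J, G, X, R, L, Y, W, Q, D.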